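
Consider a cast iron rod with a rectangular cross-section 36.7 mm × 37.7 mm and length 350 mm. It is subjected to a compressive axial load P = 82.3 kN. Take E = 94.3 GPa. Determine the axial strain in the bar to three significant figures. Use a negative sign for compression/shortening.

-6.31e-04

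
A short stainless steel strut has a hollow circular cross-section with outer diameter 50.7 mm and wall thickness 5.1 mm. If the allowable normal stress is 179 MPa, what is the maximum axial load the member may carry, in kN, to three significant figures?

A = 730.6 mm².
P_max = σ_allow · A = 179 · 730.6 = 130800 N = 130.8 kN.

131 kN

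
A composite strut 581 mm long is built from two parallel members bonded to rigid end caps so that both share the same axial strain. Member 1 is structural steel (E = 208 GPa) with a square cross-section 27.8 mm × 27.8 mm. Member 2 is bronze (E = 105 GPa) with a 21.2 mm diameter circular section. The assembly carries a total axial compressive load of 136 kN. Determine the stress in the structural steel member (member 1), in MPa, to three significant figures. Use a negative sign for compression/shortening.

-143 MPa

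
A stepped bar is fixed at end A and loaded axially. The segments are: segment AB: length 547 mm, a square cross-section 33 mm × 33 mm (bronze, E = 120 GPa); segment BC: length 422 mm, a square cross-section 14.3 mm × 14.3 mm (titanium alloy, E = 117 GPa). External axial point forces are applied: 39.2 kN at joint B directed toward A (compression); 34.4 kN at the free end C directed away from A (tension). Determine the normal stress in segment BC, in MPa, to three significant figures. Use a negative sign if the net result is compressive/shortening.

168 MPa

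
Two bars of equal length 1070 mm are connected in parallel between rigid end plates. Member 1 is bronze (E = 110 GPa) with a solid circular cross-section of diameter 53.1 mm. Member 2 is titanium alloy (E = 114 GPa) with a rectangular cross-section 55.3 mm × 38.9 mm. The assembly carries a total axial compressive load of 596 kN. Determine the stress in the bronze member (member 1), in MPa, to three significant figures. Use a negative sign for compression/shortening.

-134 MPa

A_1 = 2215 mm².
A_2 = 2151 mm².
Equal strain + equilibrium ⇒ each member carries load in proportion to AE: A₁E₁ = 243600000 N, A₂E₂ = 245200000 N, ΣAE = 488800000 N.
σ₁ = P·E₁/ΣAE = -596000·110000/488800000 = -134.1 MPa.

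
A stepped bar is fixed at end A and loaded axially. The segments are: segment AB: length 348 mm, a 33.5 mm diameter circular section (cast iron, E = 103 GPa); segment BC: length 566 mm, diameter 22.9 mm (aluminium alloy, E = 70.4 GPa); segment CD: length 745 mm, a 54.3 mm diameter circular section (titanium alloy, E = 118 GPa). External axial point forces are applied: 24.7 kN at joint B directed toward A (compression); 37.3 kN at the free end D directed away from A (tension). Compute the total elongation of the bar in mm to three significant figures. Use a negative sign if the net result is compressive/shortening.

0.878 mm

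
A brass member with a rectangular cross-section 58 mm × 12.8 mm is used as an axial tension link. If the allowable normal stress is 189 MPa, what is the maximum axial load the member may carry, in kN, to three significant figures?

140 kN

A = 742.4 mm².
P_max = σ_allow · A = 189 · 742.4 = 140300 N = 140.3 kN.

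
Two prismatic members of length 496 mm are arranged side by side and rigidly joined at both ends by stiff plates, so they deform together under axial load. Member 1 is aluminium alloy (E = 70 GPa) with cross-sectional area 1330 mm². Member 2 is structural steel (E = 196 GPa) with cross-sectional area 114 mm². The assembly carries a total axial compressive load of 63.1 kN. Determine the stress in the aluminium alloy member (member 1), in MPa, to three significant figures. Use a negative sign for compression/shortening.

Equal strain + equilibrium ⇒ each member carries load in proportion to AE: A₁E₁ = 93100000 N, A₂E₂ = 22340000 N, ΣAE = 115400000 N.
σ₁ = P·E₁/ΣAE = -63100·70000/115400000 = -38.26 MPa.

-38.3 MPa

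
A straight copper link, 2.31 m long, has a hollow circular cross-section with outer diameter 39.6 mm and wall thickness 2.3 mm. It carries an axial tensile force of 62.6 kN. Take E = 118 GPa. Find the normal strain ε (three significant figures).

A = 269.5 mm².
σ = N/A = 232.3 MPa; ε = σ/E = 232.3/118000 = 1.968e-03.

0.00197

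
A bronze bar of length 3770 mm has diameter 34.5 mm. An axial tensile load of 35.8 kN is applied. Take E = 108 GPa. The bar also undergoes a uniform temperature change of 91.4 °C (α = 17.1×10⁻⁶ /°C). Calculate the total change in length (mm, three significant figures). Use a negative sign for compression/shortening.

A = 934.8 mm².
δ_mech = NL/(AE) = 35800·3770/(934.8·108000) = 1.337 mm.
δ_thermal = αLΔT = 17.1e-6·3770·91.4 = 5.892 mm.
δ = δ_mech + δ_thermal = 7.229 mm.

7.23 mm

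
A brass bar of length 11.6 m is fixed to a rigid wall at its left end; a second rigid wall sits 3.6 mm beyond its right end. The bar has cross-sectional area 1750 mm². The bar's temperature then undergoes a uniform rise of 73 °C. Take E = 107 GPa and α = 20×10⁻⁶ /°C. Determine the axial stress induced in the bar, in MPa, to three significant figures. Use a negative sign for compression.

-123 MPa

Free thermal expansion αLΔT = 20e-6 · 11600 · 73 = 16.94 mm.
The walls engage after the gap closes; constrained expansion = 16.94 − 3.6 = 13.34 mm.
The walls impose strain ε = −(13.34)/11600 = -1.1497e-03; σ = Eε = 107000 · -1.1497e-03 = -123 MPa.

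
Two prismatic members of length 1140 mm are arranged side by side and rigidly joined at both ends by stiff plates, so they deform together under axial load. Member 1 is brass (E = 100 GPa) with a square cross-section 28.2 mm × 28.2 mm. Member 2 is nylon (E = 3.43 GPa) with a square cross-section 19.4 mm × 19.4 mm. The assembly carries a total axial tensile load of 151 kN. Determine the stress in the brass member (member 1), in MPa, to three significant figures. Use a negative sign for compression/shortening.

A_1 = 795.2 mm².
A_2 = 376.4 mm².
Equal strain + equilibrium ⇒ each member carries load in proportion to AE: A₁E₁ = 79520000 N, A₂E₂ = 1291000 N, ΣAE = 80810000 N.
σ₁ = P·E₁/ΣAE = 151000·100000/80810000 = 186.8 MPa.

187 MPa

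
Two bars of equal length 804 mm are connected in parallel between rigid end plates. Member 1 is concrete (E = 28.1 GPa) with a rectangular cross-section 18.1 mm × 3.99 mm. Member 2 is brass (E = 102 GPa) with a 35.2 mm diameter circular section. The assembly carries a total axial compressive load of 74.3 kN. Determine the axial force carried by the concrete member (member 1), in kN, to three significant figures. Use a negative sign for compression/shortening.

A_1 = 72.22 mm².
A_2 = 973.1 mm².
Equal strain + equilibrium ⇒ each member carries load in proportion to AE: A₁E₁ = 2029000 N, A₂E₂ = 99260000 N, ΣAE = 101300000 N.
F₁ = P·A₁E₁/ΣAE = -74300·2029000/101300000 = -1489 N.

-1.49 kN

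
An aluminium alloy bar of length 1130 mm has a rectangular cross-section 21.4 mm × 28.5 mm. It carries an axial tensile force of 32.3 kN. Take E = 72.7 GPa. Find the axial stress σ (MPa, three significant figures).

A = 609.9 mm².
σ = N/A = 32300/609.9 = 52.96 MPa.

53.0 MPa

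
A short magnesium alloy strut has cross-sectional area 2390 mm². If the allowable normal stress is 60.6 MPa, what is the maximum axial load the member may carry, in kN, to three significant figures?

145 kN

P_max = σ_allow · A = 60.6 · 2390 = 144800 N = 144.8 kN.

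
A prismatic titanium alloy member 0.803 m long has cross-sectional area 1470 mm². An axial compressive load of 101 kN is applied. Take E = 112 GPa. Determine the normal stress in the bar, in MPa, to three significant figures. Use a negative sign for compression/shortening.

σ = N/A = -101000/1470 = -68.71 MPa.

-68.7 MPa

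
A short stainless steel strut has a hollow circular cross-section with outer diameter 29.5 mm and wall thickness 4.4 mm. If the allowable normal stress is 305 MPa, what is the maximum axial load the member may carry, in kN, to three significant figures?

A = 347 mm².
P_max = σ_allow · A = 305 · 347 = 105800 N = 105.8 kN.

106 kN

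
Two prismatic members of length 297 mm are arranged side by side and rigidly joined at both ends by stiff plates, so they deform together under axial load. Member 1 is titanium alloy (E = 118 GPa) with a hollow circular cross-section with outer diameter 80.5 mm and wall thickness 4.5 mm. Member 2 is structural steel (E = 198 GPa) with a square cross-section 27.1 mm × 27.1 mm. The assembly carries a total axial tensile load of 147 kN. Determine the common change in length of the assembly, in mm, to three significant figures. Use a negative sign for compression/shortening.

A_1 = 1074 mm².
A_2 = 734.4 mm².
Equal strain + equilibrium ⇒ each member carries load in proportion to AE: A₁E₁ = 126800000 N, A₂E₂ = 145400000 N, ΣAE = 272200000 N.
δ = PL/ΣAE = 147000·297/272200000 = 0.1604 mm.

0.160 mm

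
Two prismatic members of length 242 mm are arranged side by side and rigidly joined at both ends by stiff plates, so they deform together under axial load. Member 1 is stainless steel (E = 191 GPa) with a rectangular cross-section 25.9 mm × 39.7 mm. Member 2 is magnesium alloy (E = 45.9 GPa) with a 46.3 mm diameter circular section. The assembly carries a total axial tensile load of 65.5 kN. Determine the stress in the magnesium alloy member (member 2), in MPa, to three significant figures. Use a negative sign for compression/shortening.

11.0 MPa

A_1 = 1028 mm².
A_2 = 1684 mm².
Equal strain + equilibrium ⇒ each member carries load in proportion to AE: A₁E₁ = 196400000 N, A₂E₂ = 77280000 N, ΣAE = 273700000 N.
σ₂ = P·E₂/ΣAE = 65500·45900/273700000 = 10.99 MPa.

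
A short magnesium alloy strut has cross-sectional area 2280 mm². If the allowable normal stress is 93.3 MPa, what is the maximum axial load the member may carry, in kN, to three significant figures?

P_max = σ_allow · A = 93.3 · 2280 = 212700 N = 212.7 kN.

213 kN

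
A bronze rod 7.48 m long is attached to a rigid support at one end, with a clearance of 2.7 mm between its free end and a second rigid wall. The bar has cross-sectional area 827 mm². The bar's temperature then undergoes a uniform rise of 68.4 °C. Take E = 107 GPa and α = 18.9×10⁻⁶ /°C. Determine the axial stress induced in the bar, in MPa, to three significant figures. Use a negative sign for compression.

-99.7 MPa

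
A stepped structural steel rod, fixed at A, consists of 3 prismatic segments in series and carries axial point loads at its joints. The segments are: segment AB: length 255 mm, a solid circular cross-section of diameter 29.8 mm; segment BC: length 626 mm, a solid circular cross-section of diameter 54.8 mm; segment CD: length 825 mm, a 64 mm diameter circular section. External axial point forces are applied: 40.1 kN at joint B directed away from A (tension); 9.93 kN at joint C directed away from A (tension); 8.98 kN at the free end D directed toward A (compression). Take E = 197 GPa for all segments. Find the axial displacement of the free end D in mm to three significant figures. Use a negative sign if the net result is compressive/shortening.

0.0658 mm

Internal axial forces (sectioning from the free end, tension +): N_CD = -8.98 kN, N_BC = 0.95 kN, N_AB = 41.05 kN.
A_AB = 697.5 mm².
A_BC = 2359 mm².
A_CD = 3217 mm².
δ_AB = 41050·255/(697.5·197000) = 0.07618 mm
δ_BC = 950·626/(2359·197000) = 0.00128 mm
δ_CD = -8980·825/(3217·197000) = -0.01169 mm
δ = Σδ_i = 0.06577 mm.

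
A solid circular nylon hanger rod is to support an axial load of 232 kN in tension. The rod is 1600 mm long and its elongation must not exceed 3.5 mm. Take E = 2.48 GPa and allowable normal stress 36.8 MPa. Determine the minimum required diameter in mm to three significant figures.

233 mm

Required area A ≥ P/σ_allow = 232000/36.8 = 6304 mm².
For a solid circular section, d ≥ √(4A/π) = 89.59 mm.
Elongation limit: A ≥ PL/(Eδ_allow) = 232000·1600/(2480·3.5) = 42760 mm² ⇒ d ≥ 233.3 mm.
The elongation limit governs.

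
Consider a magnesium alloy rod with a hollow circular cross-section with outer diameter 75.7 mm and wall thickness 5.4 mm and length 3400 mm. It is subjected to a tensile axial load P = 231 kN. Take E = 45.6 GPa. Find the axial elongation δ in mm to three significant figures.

A = 1193 mm².
δ_mech = NL/(AE) = 231000·3400/(1193·45600) = 14.44 mm.

14.4 mm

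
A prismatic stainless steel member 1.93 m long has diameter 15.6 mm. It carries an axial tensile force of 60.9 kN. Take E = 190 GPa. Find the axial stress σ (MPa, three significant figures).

319 MPa

A = 191.1 mm².
σ = N/A = 60900/191.1 = 318.6 MPa.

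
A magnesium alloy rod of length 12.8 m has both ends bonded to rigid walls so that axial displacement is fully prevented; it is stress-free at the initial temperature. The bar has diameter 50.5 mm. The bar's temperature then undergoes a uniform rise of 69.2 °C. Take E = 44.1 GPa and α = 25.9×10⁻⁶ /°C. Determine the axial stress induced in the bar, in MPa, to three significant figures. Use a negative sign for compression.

-79.0 MPa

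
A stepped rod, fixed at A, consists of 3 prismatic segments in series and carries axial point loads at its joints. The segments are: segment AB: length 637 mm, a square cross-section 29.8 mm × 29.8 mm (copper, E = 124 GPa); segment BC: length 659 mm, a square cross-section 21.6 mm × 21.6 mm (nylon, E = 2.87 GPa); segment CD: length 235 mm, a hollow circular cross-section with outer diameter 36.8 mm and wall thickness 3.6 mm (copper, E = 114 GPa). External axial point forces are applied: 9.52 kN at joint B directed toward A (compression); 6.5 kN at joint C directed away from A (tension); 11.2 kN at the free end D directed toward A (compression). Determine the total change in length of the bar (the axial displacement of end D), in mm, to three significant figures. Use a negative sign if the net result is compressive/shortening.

Internal axial forces (sectioning from the free end, tension +): N_CD = -11.2 kN, N_BC = -4.7 kN, N_AB = -14.22 kN.
A_AB = 888 mm².
A_BC = 466.6 mm².
A_CD = 375.5 mm².
δ_AB = -14220·637/(888·124000) = -0.08226 mm
δ_BC = -4700·659/(466.6·2870) = -2.313 mm
δ_CD = -11200·235/(375.5·114000) = -0.06149 mm
δ = Σδ_i = -2.457 mm.

-2.46 mm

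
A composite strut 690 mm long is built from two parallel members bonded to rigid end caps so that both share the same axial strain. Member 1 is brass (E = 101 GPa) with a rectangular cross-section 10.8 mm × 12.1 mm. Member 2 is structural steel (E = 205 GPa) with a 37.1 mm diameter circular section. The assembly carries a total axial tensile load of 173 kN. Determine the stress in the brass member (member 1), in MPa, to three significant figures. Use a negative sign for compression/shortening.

74.4 MPa

A_1 = 130.7 mm².
A_2 = 1081 mm².
Equal strain + equilibrium ⇒ each member carries load in proportion to AE: A₁E₁ = 13200000 N, A₂E₂ = 221600000 N, ΣAE = 234800000 N.
σ₁ = P·E₁/ΣAE = 173000·101000/234800000 = 74.41 MPa.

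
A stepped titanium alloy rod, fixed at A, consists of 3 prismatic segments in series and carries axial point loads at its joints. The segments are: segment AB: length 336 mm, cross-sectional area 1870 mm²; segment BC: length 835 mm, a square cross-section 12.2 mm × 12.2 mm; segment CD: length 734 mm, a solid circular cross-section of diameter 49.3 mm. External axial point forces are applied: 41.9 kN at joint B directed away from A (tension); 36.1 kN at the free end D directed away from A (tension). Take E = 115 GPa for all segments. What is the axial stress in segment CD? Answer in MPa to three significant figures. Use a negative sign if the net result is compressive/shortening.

Internal axial forces (sectioning from the free end, tension +): N_CD = 36.1 kN, N_BC = 36.1 kN, N_AB = 78 kN.
A_CD = 1909 mm².
σ_CD = N_CD/A_CD = 36100/1909 = 18.91 MPa.

18.9 MPa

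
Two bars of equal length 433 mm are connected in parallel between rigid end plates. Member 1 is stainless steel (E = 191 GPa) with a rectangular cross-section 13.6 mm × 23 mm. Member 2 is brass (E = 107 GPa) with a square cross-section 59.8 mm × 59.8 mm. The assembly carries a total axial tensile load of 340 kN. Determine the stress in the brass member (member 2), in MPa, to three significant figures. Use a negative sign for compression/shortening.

82.2 MPa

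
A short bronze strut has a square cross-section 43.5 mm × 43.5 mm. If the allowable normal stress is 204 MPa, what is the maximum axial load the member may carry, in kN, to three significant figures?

386 kN

A = 1892 mm².
P_max = σ_allow · A = 204 · 1892 = 386000 N = 386 kN.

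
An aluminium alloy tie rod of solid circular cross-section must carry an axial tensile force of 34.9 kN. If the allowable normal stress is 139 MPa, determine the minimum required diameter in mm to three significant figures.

17.9 mm

Required area A ≥ P/σ_allow = 34900/139 = 251.1 mm².
For a solid circular section, d ≥ √(4A/π) = 17.88 mm.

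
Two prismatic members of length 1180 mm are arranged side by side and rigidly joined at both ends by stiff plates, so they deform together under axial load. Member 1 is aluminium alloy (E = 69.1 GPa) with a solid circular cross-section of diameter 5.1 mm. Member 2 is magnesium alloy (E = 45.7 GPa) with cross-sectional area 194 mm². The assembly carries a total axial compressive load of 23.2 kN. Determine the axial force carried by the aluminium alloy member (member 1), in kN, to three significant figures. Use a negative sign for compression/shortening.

-3.19 kN

A_1 = 20.43 mm².
Equal strain + equilibrium ⇒ each member carries load in proportion to AE: A₁E₁ = 1412000 N, A₂E₂ = 8866000 N, ΣAE = 10280000 N.
F₁ = P·A₁E₁/ΣAE = -23200·1412000/10280000 = -3186 N.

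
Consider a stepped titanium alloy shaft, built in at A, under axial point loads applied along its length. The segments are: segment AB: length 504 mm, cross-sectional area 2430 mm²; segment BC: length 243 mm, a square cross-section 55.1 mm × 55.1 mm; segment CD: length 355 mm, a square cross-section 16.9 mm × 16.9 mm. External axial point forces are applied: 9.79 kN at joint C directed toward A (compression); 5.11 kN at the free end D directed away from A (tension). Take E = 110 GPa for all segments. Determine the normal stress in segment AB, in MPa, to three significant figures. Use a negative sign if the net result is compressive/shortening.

-1.93 MPa

Internal axial forces (sectioning from the free end, tension +): N_CD = 5.11 kN, N_BC = -4.68 kN, N_AB = -4.68 kN.
σ_AB = N_AB/A_AB = -4680/2430 = -1.926 MPa.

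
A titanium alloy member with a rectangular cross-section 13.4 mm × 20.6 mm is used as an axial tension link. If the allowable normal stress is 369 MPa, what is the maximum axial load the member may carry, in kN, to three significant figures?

A = 276 mm².
P_max = σ_allow · A = 369 · 276 = 101900 N = 101.9 kN.

102 kN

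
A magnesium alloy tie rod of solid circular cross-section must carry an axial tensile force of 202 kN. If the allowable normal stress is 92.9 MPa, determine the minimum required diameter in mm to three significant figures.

Required area A ≥ P/σ_allow = 202000/92.9 = 2174 mm².
For a solid circular section, d ≥ √(4A/π) = 52.62 mm.

52.6 mm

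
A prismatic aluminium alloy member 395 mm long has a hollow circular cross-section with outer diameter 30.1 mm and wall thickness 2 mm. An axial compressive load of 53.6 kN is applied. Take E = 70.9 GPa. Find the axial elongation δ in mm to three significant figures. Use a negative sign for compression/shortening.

-1.69 mm

A = 176.6 mm².
δ_mech = NL/(AE) = -53600·395/(176.6·70900) = -1.691 mm.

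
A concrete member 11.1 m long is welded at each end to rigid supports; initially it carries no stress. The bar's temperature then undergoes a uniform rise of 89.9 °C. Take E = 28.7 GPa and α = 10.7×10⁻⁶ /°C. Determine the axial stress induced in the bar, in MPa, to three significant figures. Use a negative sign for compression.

Free thermal expansion αLΔT = 10.7e-6 · 11100 · 89.9 = 10.68 mm.
The walls impose strain ε = −(10.68)/11100 = -9.6193e-04; σ = Eε = 28700 · -9.6193e-04 = -27.61 MPa.

-27.6 MPa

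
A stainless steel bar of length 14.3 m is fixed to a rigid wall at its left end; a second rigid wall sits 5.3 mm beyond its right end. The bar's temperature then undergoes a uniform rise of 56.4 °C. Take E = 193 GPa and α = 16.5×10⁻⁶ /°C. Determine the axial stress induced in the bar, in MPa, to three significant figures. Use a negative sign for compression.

-108 MPa

Free thermal expansion αLΔT = 16.5e-6 · 14300 · 56.4 = 13.31 mm.
The walls engage after the gap closes; constrained expansion = 13.31 − 5.3 = 8.008 mm.
The walls impose strain ε = −(8.008)/14300 = -5.5997e-04; σ = Eε = 193000 · -5.5997e-04 = -108.1 MPa.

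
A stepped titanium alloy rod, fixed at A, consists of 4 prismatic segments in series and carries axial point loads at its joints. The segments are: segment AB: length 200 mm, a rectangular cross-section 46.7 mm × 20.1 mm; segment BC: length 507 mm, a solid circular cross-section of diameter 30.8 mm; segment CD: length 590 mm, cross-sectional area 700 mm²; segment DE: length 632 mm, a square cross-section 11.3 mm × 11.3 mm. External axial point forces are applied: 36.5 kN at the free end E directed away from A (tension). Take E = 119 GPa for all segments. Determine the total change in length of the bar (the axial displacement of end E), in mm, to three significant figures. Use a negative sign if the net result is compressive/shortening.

Internal axial forces (sectioning from the free end, tension +): N_DE = 36.5 kN, N_CD = 36.5 kN, N_BC = 36.5 kN, N_AB = 36.5 kN.
A_AB = 938.7 mm².
A_BC = 745.1 mm².
A_DE = 127.7 mm².
δ_AB = 36500·200/(938.7·119000) = 0.06535 mm
δ_BC = 36500·507/(745.1·119000) = 0.2087 mm
δ_CD = 36500·590/(700·119000) = 0.2585 mm
δ_DE = 36500·632/(127.7·119000) = 1.518 mm
δ = Σδ_i = 2.051 mm.

2.05 mm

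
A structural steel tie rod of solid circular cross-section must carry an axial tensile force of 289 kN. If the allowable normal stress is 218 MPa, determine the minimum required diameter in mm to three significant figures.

Required area A ≥ P/σ_allow = 289000/218 = 1326 mm².
For a solid circular section, d ≥ √(4A/π) = 41.08 mm.

41.1 mm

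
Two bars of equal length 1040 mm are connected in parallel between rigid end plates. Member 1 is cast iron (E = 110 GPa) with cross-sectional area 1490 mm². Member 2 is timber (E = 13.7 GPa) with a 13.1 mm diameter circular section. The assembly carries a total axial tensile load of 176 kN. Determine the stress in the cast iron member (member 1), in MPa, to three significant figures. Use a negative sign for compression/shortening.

A_2 = 134.8 mm².
Equal strain + equilibrium ⇒ each member carries load in proportion to AE: A₁E₁ = 163900000 N, A₂E₂ = 1847000 N, ΣAE = 165700000 N.
σ₁ = P·E₁/ΣAE = 176000·110000/165700000 = 116.8 MPa.

117 MPa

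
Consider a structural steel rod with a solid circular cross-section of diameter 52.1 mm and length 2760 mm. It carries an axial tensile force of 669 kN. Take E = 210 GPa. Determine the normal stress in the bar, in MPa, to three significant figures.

314 MPa

A = 2132 mm².
σ = N/A = 669000/2132 = 313.8 MPa.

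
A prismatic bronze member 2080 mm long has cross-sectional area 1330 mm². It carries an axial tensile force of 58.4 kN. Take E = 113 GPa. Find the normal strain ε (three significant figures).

3.89e-04

σ = N/A = 43.91 MPa; ε = σ/E = 43.91/113000 = 3.886e-04.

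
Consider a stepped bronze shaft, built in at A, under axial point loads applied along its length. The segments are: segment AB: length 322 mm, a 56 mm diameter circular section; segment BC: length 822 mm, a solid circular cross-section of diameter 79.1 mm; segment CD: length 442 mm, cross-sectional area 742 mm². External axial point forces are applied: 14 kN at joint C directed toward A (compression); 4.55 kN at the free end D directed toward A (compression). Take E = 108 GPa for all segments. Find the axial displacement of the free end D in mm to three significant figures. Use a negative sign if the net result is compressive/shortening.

-0.0763 mm

Internal axial forces (sectioning from the free end, tension +): N_CD = -4.55 kN, N_BC = -18.55 kN, N_AB = -18.55 kN.
A_AB = 2463 mm².
A_BC = 4914 mm².
δ_AB = -18550·322/(2463·108000) = -0.02245 mm
δ_BC = -18550·822/(4914·108000) = -0.02873 mm
δ_CD = -4550·442/(742·108000) = -0.0251 mm
δ = Σδ_i = -0.07628 mm.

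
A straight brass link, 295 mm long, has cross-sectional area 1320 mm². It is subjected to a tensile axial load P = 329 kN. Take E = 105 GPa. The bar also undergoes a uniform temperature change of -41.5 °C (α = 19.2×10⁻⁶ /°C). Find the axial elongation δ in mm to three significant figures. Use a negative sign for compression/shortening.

0.465 mm

δ_mech = NL/(AE) = 329000·295/(1320·105000) = 0.7003 mm.
δ_thermal = αLΔT = 19.2e-6·295·-41.5 = -0.2351 mm.
δ = δ_mech + δ_thermal = 0.4652 mm.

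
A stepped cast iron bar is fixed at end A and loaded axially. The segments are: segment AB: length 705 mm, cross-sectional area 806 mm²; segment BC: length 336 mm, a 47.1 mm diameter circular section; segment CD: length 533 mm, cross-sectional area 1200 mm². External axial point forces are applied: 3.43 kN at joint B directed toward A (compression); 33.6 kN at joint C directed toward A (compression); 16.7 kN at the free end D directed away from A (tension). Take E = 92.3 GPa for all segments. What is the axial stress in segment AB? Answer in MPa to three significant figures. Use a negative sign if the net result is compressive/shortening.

Internal axial forces (sectioning from the free end, tension +): N_CD = 16.7 kN, N_BC = -16.9 kN, N_AB = -20.33 kN.
σ_AB = N_AB/A_AB = -20330/806 = -25.22 MPa.

-25.2 MPa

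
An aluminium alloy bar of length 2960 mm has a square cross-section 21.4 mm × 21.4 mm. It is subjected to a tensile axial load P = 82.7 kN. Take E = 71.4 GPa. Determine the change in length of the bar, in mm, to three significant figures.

7.49 mm

A = 458 mm².
δ_mech = NL/(AE) = 82700·2960/(458·71400) = 7.486 mm.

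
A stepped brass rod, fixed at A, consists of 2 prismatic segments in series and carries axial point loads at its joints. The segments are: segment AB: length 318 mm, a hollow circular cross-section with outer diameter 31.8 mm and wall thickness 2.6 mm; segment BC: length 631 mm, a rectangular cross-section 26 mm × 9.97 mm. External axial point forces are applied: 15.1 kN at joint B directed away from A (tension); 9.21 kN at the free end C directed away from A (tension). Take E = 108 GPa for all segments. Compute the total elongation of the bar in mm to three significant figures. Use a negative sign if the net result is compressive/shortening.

0.508 mm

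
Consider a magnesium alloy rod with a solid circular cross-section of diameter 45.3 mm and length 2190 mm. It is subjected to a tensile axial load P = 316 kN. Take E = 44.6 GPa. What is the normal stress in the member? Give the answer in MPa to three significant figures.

196 MPa

A = 1612 mm².
σ = N/A = 316000/1612 = 196.1 MPa.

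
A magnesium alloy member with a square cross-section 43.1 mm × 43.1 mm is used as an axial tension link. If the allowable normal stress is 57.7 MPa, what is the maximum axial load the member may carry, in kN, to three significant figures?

A = 1858 mm².
P_max = σ_allow · A = 57.7 · 1858 = 107200 N = 107.2 kN.

107 kN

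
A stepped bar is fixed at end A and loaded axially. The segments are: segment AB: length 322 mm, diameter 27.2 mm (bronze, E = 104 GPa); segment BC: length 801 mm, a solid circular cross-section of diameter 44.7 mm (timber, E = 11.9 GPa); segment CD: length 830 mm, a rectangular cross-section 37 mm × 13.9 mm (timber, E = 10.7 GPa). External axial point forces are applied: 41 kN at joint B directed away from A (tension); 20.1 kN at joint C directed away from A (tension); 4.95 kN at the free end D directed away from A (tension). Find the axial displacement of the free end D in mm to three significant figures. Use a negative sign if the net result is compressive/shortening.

2.17 mm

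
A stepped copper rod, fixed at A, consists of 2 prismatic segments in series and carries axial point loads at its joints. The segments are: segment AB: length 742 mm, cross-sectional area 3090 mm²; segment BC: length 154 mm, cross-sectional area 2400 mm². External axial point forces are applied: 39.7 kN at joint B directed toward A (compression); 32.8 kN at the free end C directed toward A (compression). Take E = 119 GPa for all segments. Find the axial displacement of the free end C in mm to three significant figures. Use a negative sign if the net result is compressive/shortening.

-0.164 mm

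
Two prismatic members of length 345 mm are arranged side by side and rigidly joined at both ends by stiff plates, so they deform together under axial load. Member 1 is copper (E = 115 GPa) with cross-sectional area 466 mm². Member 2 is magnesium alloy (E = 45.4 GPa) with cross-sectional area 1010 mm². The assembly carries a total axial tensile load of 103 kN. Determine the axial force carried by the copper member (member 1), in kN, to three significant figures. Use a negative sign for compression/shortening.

55.5 kN

Equal strain + equilibrium ⇒ each member carries load in proportion to AE: A₁E₁ = 53590000 N, A₂E₂ = 45850000 N, ΣAE = 99440000 N.
F₁ = P·A₁E₁/ΣAE = 103000·53590000/99440000 = 55510 N.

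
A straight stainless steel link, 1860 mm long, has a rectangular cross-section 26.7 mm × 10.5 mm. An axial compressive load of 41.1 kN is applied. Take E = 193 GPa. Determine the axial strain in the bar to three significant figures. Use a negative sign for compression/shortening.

A = 280.3 mm².
σ = N/A = -146.6 MPa; ε = σ/E = -146.6/193000 = -7.596e-04.

-7.60e-04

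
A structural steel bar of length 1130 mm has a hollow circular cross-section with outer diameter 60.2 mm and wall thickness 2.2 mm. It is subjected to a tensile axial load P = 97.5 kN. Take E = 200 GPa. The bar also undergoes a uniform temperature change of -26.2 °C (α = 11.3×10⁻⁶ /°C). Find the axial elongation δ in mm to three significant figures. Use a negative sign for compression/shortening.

1.04 mm

A = 400.9 mm².
δ_mech = NL/(AE) = 97500·1130/(400.9·200000) = 1.374 mm.
δ_thermal = αLΔT = 11.3e-6·1130·-26.2 = -0.3345 mm.
δ = δ_mech + δ_thermal = 1.04 mm.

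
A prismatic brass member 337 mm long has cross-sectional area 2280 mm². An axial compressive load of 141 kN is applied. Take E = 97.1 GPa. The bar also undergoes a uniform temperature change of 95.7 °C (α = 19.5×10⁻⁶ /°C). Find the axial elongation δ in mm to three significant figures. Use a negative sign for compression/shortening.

0.414 mm

δ_mech = NL/(AE) = -141000·337/(2280·97100) = -0.2146 mm.
δ_thermal = αLΔT = 19.5e-6·337·95.7 = 0.6289 mm.
δ = δ_mech + δ_thermal = 0.4143 mm.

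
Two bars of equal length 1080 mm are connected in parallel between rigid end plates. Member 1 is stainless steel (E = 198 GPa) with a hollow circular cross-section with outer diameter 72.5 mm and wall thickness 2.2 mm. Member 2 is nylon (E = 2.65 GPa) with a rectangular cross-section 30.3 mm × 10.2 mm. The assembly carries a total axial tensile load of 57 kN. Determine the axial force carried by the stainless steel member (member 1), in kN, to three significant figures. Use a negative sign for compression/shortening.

56.5 kN

A_1 = 485.9 mm².
A_2 = 309.1 mm².
Equal strain + equilibrium ⇒ each member carries load in proportion to AE: A₁E₁ = 96200000 N, A₂E₂ = 819000 N, ΣAE = 97020000 N.
F₁ = P·A₁E₁/ΣAE = 57000·96200000/97020000 = 56520 N.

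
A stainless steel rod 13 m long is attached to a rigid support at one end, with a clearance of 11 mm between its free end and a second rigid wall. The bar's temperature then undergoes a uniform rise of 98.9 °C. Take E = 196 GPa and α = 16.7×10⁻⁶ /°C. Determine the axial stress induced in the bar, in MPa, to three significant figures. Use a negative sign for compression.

-158 MPa

Free thermal expansion αLΔT = 16.7e-6 · 13000 · 98.9 = 21.47 mm.
The walls engage after the gap closes; constrained expansion = 21.47 − 11 = 10.47 mm.
The walls impose strain ε = −(10.47)/13000 = -8.0548e-04; σ = Eε = 196000 · -8.0548e-04 = -157.9 MPa.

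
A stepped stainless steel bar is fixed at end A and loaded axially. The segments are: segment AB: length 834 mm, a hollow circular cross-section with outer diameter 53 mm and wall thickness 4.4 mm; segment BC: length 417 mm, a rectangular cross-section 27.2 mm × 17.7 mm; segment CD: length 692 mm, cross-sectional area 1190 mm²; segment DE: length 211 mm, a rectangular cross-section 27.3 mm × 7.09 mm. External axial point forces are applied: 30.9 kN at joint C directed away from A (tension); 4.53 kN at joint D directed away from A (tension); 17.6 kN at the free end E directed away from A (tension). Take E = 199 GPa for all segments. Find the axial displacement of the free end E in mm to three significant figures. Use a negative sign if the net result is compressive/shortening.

0.723 mm

Internal axial forces (sectioning from the free end, tension +): N_DE = 17.6 kN, N_CD = 22.13 kN, N_BC = 53.03 kN, N_AB = 53.03 kN.
A_AB = 671.8 mm².
A_BC = 481.4 mm².
A_DE = 193.6 mm².
δ_AB = 53030·834/(671.8·199000) = 0.3308 mm
δ_BC = 53030·417/(481.4·199000) = 0.2308 mm
δ_CD = 22130·692/(1190·199000) = 0.06467 mm
δ_DE = 17600·211/(193.6·199000) = 0.09641 mm
δ = Σδ_i = 0.7227 mm.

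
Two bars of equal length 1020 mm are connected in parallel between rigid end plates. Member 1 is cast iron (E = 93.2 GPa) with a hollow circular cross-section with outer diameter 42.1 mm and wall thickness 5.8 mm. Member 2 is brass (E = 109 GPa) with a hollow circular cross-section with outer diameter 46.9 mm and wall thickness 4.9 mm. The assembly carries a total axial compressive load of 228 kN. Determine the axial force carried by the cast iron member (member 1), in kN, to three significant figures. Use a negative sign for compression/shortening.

A_1 = 661.4 mm².
A_2 = 646.5 mm².
Equal strain + equilibrium ⇒ each member carries load in proportion to AE: A₁E₁ = 61650000 N, A₂E₂ = 70470000 N, ΣAE = 132100000 N.
F₁ = P·A₁E₁/ΣAE = -228000·61650000/132100000 = -106400 N.

-106 kN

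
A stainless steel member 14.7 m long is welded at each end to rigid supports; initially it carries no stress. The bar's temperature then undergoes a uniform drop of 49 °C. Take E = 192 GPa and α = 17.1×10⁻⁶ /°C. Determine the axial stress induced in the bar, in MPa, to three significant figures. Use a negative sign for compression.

Free thermal expansion αLΔT = 17.1e-6 · 14700 · -49 = -12.32 mm.
The walls impose strain ε = −(-12.32)/14700 = 8.3790e-04; σ = Eε = 192000 · 8.3790e-04 = 160.9 MPa.

161 MPa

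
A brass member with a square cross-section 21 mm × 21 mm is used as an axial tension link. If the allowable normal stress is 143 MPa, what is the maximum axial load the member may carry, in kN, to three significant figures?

63.1 kN

A = 441 mm².
P_max = σ_allow · A = 143 · 441 = 63060 N = 63.06 kN.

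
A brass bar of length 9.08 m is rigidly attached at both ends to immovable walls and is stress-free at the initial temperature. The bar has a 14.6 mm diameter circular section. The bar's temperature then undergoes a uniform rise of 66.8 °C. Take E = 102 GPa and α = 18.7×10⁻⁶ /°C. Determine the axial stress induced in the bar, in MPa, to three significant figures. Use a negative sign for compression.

Free thermal expansion αLΔT = 18.7e-6 · 9080 · 66.8 = 11.34 mm.
The walls impose strain ε = −(11.34)/9080 = -1.2492e-03; σ = Eε = 102000 · -1.2492e-03 = -127.4 MPa.

-127 MPa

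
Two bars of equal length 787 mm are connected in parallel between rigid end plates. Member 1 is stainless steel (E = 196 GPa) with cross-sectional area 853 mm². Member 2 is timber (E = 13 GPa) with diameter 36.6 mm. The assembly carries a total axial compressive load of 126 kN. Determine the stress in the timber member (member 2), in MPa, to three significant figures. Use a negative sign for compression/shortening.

-9.06 MPa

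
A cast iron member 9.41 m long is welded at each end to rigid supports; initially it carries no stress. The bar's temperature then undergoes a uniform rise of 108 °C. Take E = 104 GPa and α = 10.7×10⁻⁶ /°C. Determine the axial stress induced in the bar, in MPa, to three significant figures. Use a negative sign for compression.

-120 MPa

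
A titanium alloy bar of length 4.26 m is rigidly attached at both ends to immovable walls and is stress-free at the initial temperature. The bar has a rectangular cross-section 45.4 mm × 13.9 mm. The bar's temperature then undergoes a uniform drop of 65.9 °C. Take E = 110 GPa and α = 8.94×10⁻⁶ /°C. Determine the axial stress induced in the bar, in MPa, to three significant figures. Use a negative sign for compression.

Free thermal expansion αLΔT = 8.94e-6 · 4260 · -65.9 = -2.51 mm.
The walls impose strain ε = −(-2.51)/4260 = 5.8915e-04; σ = Eε = 110000 · 5.8915e-04 = 64.81 MPa.

64.8 MPa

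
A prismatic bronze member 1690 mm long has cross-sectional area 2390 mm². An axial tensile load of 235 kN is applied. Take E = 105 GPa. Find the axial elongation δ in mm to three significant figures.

1.58 mm

δ_mech = NL/(AE) = 235000·1690/(2390·105000) = 1.583 mm.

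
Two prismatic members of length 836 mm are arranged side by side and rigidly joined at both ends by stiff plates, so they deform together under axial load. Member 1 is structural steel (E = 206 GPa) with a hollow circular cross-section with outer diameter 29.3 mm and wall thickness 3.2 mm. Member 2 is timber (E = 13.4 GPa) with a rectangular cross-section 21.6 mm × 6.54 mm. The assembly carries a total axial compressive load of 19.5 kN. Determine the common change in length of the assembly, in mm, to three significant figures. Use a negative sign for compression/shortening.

A_1 = 262.4 mm².
A_2 = 141.3 mm².
Equal strain + equilibrium ⇒ each member carries load in proportion to AE: A₁E₁ = 54050000 N, A₂E₂ = 1893000 N, ΣAE = 55940000 N.
δ = PL/ΣAE = -19500·836/55940000 = -0.2914 mm.

-0.291 mm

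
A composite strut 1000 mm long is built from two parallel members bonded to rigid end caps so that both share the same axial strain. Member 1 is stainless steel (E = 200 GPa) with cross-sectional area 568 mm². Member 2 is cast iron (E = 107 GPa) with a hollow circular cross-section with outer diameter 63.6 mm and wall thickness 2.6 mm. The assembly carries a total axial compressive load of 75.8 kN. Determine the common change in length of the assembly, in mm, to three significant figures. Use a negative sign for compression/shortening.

-0.454 mm

A_2 = 498.3 mm².
Equal strain + equilibrium ⇒ each member carries load in proportion to AE: A₁E₁ = 113600000 N, A₂E₂ = 53310000 N, ΣAE = 166900000 N.
δ = PL/ΣAE = -75800·1000/166900000 = -0.4541 mm.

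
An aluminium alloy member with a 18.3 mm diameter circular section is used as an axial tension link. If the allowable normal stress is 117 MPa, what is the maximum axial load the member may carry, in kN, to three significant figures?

A = 263 mm².
P_max = σ_allow · A = 117 · 263 = 30770 N = 30.77 kN.

30.8 kN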